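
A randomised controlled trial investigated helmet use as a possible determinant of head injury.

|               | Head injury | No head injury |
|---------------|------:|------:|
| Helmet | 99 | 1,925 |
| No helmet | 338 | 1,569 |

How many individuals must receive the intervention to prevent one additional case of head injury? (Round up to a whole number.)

8

Risk in treated group = 99/2024 = 0.04891; risk in control = 338/1907 = 0.17724.
Absolute risk reduction = 0.17724 − 0.04891 = 0.12833
NNT = 1 / ARR = 1 / 0.12833 = 7.792 → round up → 8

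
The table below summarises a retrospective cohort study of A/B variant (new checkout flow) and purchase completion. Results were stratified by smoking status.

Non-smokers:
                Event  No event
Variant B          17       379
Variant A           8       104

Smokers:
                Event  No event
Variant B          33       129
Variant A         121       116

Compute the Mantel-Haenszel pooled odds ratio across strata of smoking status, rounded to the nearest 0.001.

0.290

OR_MH = Σ(aᵢdᵢ/nᵢ) / Σ(bᵢcᵢ/nᵢ), where nᵢ is the stratum total.
Stratum 1 (Non-smokers): n = 508; a·d/n = 17·104/508 = 3.4803; b·c/n = 379·8/508 = 5.9685
Stratum 2 (Smokers): n = 399; a·d/n = 33·116/399 = 9.5940; b·c/n = 129·121/399 = 39.1203
OR_MH = (3.4803 + 9.5940) / (5.9685 + 39.1203) = 13.0743 / 45.0888 = 0.28997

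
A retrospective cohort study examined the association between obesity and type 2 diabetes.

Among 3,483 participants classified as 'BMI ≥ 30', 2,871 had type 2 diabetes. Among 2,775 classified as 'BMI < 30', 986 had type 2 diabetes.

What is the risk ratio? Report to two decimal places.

2.32

From the description: a = 2871, b = 612, c = 986, d = 1789.
Risk in exposed = 2871/3483 = 0.82429; risk in unexposed = 986/2775 = 0.35532.
RR = 0.82429 / 0.35532 = 2.31988
The risk among the exposed is 2.32 times that among the unexposed.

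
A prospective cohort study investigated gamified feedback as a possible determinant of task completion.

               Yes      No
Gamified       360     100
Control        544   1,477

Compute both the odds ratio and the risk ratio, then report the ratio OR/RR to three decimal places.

3.362

Cells: a = 360, b = 100, c = 544, d = 1477.
OR = (360·1477)/(100·544) = 531720/54400 = 9.77426
Risk in exposed = 360/460 = 0.78261; risk in unexposed = 544/2021 = 0.26917; RR = 2.90745
OR/RR = 9.77426 / 2.90745 = 3.36180
The outcome is not rare, so the OR lies further from 1 than the RR.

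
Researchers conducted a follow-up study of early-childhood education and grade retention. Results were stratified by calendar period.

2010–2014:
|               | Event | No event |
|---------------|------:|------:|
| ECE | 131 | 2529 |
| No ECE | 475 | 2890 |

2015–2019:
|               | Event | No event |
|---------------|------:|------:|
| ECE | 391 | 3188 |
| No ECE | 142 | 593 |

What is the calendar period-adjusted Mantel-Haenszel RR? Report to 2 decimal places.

0.43

RR_MH = Σ(aᵢ·n₀ᵢ/nᵢ) / Σ(cᵢ·n₁ᵢ/nᵢ), with n₁ᵢ = aᵢ+bᵢ (exposed), n₀ᵢ = cᵢ+dᵢ (unexposed), nᵢ = n₁ᵢ+n₀ᵢ.
Stratum 1 (2010–2014): n₁ = 2660, n₀ = 3365, n = 6025; a·n₀/n = 131·3365/6025 = 73.1643; c·n₁/n = 475·2660/6025 = 209.7095
Stratum 2 (2015–2019): n₁ = 3579, n₀ = 735, n = 4314; a·n₀/n = 391·735/4314 = 66.6168; c·n₁/n = 142·3579/4314 = 117.8067
RR_MH = (73.1643 + 66.6168) / (209.7095 + 117.8067) = 139.7811 / 327.5162 = 0.42679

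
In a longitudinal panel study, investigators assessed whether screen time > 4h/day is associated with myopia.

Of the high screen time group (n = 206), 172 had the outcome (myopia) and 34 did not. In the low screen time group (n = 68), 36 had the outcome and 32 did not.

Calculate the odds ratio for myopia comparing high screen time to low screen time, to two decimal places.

From the description: a = 172, b = 34, c = 36, d = 32.
OR = (a·d)/(b·c) = (172 × 32) / (34 × 36) = 5504 / 1224 = 4.49673
The odds of myopia are about 4.50 times as high in the high screen time group.

4.50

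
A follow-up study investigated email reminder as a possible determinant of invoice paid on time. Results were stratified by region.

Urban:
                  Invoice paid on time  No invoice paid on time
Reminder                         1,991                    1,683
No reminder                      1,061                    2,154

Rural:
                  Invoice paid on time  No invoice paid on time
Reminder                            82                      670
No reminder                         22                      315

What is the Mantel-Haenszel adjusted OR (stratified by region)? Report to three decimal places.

OR_MH = Σ(aᵢdᵢ/nᵢ) / Σ(bᵢcᵢ/nᵢ), where nᵢ is the stratum total.
Stratum 1 (Urban): n = 6889; a·d/n = 1991·2154/6889 = 622.5307; b·c/n = 1683·1061/6889 = 259.2050
Stratum 2 (Rural): n = 1089; a·d/n = 82·315/1089 = 23.7190; b·c/n = 670·22/1089 = 13.5354
OR_MH = (622.5307 + 23.7190) / (259.2050 + 13.5354) = 646.2497 / 272.7403 = 2.36947

2.369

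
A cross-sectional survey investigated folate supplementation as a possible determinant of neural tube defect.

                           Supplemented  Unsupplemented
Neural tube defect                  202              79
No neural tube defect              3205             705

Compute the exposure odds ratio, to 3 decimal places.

Reading the table with exposure as columns: a = 202 (Supplemented, case), b = 3205 (Supplemented, non-case), c = 79 (Unsupplemented, case), d = 705.
OR = (a·d)/(b·c) = (202 × 705) / (3205 × 79) = 142410 / 253195 = 0.56245
Exposure is associated with lower odds of neural tube defect (OR = 0.56 < 1).

0.562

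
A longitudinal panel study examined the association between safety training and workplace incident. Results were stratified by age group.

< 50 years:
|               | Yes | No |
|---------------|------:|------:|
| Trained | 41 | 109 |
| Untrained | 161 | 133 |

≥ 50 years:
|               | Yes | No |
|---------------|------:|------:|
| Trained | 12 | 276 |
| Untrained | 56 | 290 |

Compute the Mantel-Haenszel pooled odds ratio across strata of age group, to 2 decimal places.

OR_MH = Σ(aᵢdᵢ/nᵢ) / Σ(bᵢcᵢ/nᵢ), where nᵢ is the stratum total.
Stratum 1 (< 50 years): n = 444; a·d/n = 41·133/444 = 12.2815; b·c/n = 109·161/444 = 39.5248
Stratum 2 (≥ 50 years): n = 634; a·d/n = 12·290/634 = 5.4890; b·c/n = 276·56/634 = 24.3785
OR_MH = (12.2815 + 5.4890) / (39.5248 + 24.3785) = 17.7705 / 63.9033 = 0.27808

0.28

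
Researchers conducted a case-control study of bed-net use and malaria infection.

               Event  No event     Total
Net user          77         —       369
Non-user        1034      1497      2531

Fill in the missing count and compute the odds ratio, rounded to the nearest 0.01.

The missing cell is in the exposed row: 369 − 77 = 292.
So a = 77, b = 292, c = 1034, d = 1497.
OR = (a·d)/(b·c) = (77 × 1497) / (292 × 1034) = 115269 / 301928 = 0.38178

0.38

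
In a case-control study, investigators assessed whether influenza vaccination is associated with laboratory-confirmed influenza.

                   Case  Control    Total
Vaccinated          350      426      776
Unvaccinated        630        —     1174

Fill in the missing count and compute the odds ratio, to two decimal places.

The missing cell is in the unexposed row: 1174 − 630 = 544.
So a = 350, b = 426, c = 630, d = 544.
OR = (a·d)/(b·c) = (350 × 544) / (426 × 630) = 190400 / 268380 = 0.70944

0.71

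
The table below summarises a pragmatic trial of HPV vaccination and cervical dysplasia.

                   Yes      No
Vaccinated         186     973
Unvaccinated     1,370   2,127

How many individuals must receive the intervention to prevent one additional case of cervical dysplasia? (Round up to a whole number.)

Risk in treated group = 186/1159 = 0.16048; risk in control = 1370/3497 = 0.39176.
Absolute risk reduction = 0.39176 − 0.16048 = 0.23128
NNT = 1 / ARR = 1 / 0.23128 = 4.324 → round up → 5

5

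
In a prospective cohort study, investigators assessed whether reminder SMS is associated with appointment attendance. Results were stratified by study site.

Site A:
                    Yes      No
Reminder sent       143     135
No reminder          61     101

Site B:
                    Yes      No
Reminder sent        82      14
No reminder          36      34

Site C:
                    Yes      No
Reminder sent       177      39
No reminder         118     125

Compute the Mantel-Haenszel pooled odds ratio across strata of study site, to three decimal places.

3.078

OR_MH = Σ(aᵢdᵢ/nᵢ) / Σ(bᵢcᵢ/nᵢ), where nᵢ is the stratum total.
Stratum 1 (Site A): n = 440; a·d/n = 143·101/440 = 32.8250; b·c/n = 135·61/440 = 18.7159
Stratum 2 (Site B): n = 166; a·d/n = 82·34/166 = 16.7952; b·c/n = 14·36/166 = 3.0361
Stratum 3 (Site C): n = 459; a·d/n = 177·125/459 = 48.2026; b·c/n = 39·118/459 = 10.0261
OR_MH = (32.8250 + 16.7952 + 48.2026) / (18.7159 + 3.0361 + 10.0261) = 97.8228 / 31.7782 = 3.07830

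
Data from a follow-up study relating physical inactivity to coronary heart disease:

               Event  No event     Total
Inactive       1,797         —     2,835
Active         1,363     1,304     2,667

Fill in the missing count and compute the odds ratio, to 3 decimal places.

The missing cell is in the exposed row: 2835 − 1797 = 1038.
So a = 1797, b = 1038, c = 1363, d = 1304.
OR = (a·d)/(b·c) = (1797 × 1304) / (1038 × 1363) = 2343288 / 1414794 = 1.65628

1.656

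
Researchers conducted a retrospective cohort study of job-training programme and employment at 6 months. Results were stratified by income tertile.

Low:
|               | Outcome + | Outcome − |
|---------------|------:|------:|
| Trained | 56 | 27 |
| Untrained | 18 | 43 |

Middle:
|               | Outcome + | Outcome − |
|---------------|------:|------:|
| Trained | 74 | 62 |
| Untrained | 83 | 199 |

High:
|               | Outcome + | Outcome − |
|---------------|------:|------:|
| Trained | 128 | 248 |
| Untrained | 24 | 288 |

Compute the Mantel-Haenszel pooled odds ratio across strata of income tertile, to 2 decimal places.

4.34

OR_MH = Σ(aᵢdᵢ/nᵢ) / Σ(bᵢcᵢ/nᵢ), where nᵢ is the stratum total.
Stratum 1 (Low): n = 144; a·d/n = 56·43/144 = 16.7222; b·c/n = 27·18/144 = 3.3750
Stratum 2 (Middle): n = 418; a·d/n = 74·199/418 = 35.2297; b·c/n = 62·83/418 = 12.3110
Stratum 3 (High): n = 688; a·d/n = 128·288/688 = 53.5814; b·c/n = 248·24/688 = 8.6512
OR_MH = (16.7222 + 35.2297 + 53.5814) / (3.3750 + 12.3110 + 8.6512) = 105.5333 / 24.3372 = 4.33630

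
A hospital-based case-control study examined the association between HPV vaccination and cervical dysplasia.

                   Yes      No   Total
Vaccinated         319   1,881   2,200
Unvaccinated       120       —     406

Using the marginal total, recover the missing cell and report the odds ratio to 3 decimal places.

0.404

The missing cell is in the unexposed row: 406 − 120 = 286.
So a = 319, b = 1881, c = 120, d = 286.
OR = (a·d)/(b·c) = (319 × 286) / (1881 × 120) = 91234 / 225720 = 0.40419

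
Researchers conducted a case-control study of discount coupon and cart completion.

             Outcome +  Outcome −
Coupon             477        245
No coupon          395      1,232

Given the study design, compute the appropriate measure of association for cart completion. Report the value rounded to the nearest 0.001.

6.072

Cells: a = 477, b = 245, c = 395, d = 1232.
This is a case-control study: participants were sampled on outcome status, so risks in the source population cannot be estimated directly — relative risk is not valid here. The odds ratio is the appropriate measure.
OR = (a·d)/(b·c) = (477 × 1232) / (245 × 395) = 587664 / 96775 = 6.07248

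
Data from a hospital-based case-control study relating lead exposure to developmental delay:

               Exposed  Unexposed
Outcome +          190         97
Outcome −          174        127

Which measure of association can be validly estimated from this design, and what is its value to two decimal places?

1.43

Reading the table with exposure as columns: a = 190 (Exposed, case), b = 174 (Exposed, non-case), c = 97 (Unexposed, case), d = 127.
This is a hospital-based case-control study: participants were sampled on outcome status, so risks in the source population cannot be estimated directly — relative risk is not valid here. The odds ratio is the appropriate measure.
OR = (a·d)/(b·c) = (190 × 127) / (174 × 97) = 24130 / 16878 = 1.42967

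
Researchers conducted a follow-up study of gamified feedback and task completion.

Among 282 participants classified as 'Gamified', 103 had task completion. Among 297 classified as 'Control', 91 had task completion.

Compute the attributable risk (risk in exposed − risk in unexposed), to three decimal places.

0.059

From the description: a = 103, b = 179, c = 91, d = 206.
Risk in exposed = 103/282 = 0.365248; risk in unexposed = 91/297 = 0.306397.
Risk difference = 0.365248 − 0.306397 = 0.058851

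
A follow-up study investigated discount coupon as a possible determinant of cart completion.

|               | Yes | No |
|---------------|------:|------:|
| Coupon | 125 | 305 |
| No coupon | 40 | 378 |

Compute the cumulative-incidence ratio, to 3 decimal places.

Cells: a = 125, b = 305, c = 40, d = 378.
Risk in exposed = 125/430 = 0.29070; risk in unexposed = 40/418 = 0.09569.
RR = 0.29070 / 0.09569 = 3.03779
The risk among the exposed is 3.04 times that among the unexposed.

3.038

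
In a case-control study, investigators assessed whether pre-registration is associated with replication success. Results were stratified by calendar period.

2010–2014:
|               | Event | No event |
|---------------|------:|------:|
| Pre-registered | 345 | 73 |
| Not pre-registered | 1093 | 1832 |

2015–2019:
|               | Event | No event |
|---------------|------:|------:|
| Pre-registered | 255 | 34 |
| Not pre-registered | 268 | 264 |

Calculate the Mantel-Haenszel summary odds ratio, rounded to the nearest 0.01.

7.75

OR_MH = Σ(aᵢdᵢ/nᵢ) / Σ(bᵢcᵢ/nᵢ), where nᵢ is the stratum total.
Stratum 1 (2010–2014): n = 3343; a·d/n = 345·1832/3343 = 189.0637; b·c/n = 73·1093/3343 = 23.8675
Stratum 2 (2015–2019): n = 821; a·d/n = 255·264/821 = 81.9976; b·c/n = 34·268/821 = 11.0987
OR_MH = (189.0637 + 81.9976) / (23.8675 + 11.0987) = 271.0613 / 34.9661 = 7.75211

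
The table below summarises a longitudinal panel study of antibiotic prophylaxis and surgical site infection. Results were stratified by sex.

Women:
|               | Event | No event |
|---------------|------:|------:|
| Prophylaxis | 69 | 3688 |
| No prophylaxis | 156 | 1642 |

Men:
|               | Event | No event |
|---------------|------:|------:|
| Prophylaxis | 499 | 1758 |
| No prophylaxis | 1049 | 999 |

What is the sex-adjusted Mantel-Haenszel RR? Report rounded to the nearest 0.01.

0.40

RR_MH = Σ(aᵢ·n₀ᵢ/nᵢ) / Σ(cᵢ·n₁ᵢ/nᵢ), with n₁ᵢ = aᵢ+bᵢ (exposed), n₀ᵢ = cᵢ+dᵢ (unexposed), nᵢ = n₁ᵢ+n₀ᵢ.
Stratum 1 (Women): n₁ = 3757, n₀ = 1798, n = 5555; a·n₀/n = 69·1798/5555 = 22.3334; c·n₁/n = 156·3757/5555 = 105.5071
Stratum 2 (Men): n₁ = 2257, n₀ = 2048, n = 4305; a·n₀/n = 499·2048/4305 = 237.3872; c·n₁/n = 1049·2257/4305 = 549.9635
RR_MH = (22.3334 + 237.3872) / (105.5071 + 549.9635) = 259.7206 / 655.4706 = 0.39624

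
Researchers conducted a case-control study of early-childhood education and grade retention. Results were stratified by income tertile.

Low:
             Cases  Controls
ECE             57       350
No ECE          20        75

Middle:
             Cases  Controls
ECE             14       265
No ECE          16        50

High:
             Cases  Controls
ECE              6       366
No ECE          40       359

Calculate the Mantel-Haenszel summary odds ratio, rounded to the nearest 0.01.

OR_MH = Σ(aᵢdᵢ/nᵢ) / Σ(bᵢcᵢ/nᵢ), where nᵢ is the stratum total.
Stratum 1 (Low): n = 502; a·d/n = 57·75/502 = 8.5159; b·c/n = 350·20/502 = 13.9442
Stratum 2 (Middle): n = 345; a·d/n = 14·50/345 = 2.0290; b·c/n = 265·16/345 = 12.2899
Stratum 3 (High): n = 771; a·d/n = 6·359/771 = 2.7938; b·c/n = 366·40/771 = 18.9883
OR_MH = (8.5159 + 2.0290 + 2.7938) / (13.9442 + 12.2899 + 18.9883) = 13.3387 / 45.2224 = 0.29496

0.29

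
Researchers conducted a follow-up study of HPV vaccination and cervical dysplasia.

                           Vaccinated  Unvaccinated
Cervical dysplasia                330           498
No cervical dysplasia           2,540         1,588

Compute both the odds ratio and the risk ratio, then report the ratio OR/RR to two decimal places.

Reading the table with exposure as columns: a = 330 (Vaccinated, case), b = 2540 (Vaccinated, non-case), c = 498 (Unvaccinated, case), d = 1588.
OR = (330·1588)/(2540·498) = 524040/1264920 = 0.41429
Risk in exposed = 330/2870 = 0.11498; risk in unexposed = 498/2086 = 0.23873; RR = 0.48163
OR/RR = 0.41429 / 0.48163 = 0.86017
The outcome is not rare, so the OR lies further from 1 than the RR.

0.86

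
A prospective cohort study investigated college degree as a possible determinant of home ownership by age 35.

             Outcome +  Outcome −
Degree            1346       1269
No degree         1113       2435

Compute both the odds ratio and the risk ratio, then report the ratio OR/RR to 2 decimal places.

Cells: a = 1346, b = 1269, c = 1113, d = 2435.
OR = (1346·2435)/(1269·1113) = 3277510/1412397 = 2.32053
Risk in exposed = 1346/2615 = 0.51472; risk in unexposed = 1113/3548 = 0.31370; RR = 1.64082
OR/RR = 2.32053 / 1.64082 = 1.41425
The outcome is not rare, so the OR lies further from 1 than the RR.

1.41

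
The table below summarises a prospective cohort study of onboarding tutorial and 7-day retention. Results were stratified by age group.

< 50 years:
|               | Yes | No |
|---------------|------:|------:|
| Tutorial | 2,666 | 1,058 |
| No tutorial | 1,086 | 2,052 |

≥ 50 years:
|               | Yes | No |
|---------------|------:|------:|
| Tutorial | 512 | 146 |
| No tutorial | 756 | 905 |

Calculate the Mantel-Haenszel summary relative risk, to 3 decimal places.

1.973

RR_MH = Σ(aᵢ·n₀ᵢ/nᵢ) / Σ(cᵢ·n₁ᵢ/nᵢ), with n₁ᵢ = aᵢ+bᵢ (exposed), n₀ᵢ = cᵢ+dᵢ (unexposed), nᵢ = n₁ᵢ+n₀ᵢ.
Stratum 1 (< 50 years): n₁ = 3724, n₀ = 3138, n = 6862; a·n₀/n = 2666·3138/6862 = 1219.1647; c·n₁/n = 1086·3724/6862 = 589.3710
Stratum 2 (≥ 50 years): n₁ = 658, n₀ = 1661, n = 2319; a·n₀/n = 512·1661/2319 = 366.7236; c·n₁/n = 756·658/2319 = 214.5097
RR_MH = (1219.1647 + 366.7236) / (589.3710 + 214.5097) = 1585.8883 / 803.8807 = 1.97279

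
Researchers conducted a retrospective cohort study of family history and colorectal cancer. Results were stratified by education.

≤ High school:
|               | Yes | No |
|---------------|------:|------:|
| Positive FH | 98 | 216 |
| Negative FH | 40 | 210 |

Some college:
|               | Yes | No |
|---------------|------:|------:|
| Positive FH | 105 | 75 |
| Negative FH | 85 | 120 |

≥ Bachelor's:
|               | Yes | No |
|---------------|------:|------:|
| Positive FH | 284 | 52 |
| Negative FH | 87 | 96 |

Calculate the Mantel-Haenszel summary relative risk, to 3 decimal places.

1.686

RR_MH = Σ(aᵢ·n₀ᵢ/nᵢ) / Σ(cᵢ·n₁ᵢ/nᵢ), with n₁ᵢ = aᵢ+bᵢ (exposed), n₀ᵢ = cᵢ+dᵢ (unexposed), nᵢ = n₁ᵢ+n₀ᵢ.
Stratum 1 (≤ High school): n₁ = 314, n₀ = 250, n = 564; a·n₀/n = 98·250/564 = 43.4397; c·n₁/n = 40·314/564 = 22.2695
Stratum 2 (Some college): n₁ = 180, n₀ = 205, n = 385; a·n₀/n = 105·205/385 = 55.9091; c·n₁/n = 85·180/385 = 39.7403
Stratum 3 (≥ Bachelor's): n₁ = 336, n₀ = 183, n = 519; a·n₀/n = 284·183/519 = 100.1387; c·n₁/n = 87·336/519 = 56.3237
RR_MH = (43.4397 + 55.9091 + 100.1387) / (22.2695 + 39.7403 + 56.3237) = 199.4875 / 118.3335 = 1.68581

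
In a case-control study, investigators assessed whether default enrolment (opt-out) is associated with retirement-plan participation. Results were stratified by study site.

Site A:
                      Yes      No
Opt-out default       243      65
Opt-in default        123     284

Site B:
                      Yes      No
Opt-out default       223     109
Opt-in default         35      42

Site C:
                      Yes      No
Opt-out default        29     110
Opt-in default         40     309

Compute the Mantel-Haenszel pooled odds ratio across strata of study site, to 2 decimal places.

OR_MH = Σ(aᵢdᵢ/nᵢ) / Σ(bᵢcᵢ/nᵢ), where nᵢ is the stratum total.
Stratum 1 (Site A): n = 715; a·d/n = 243·284/715 = 96.5203; b·c/n = 65·123/715 = 11.1818
Stratum 2 (Site B): n = 409; a·d/n = 223·42/409 = 22.8998; b·c/n = 109·35/409 = 9.3276
Stratum 3 (Site C): n = 488; a·d/n = 29·309/488 = 18.3627; b·c/n = 110·40/488 = 9.0164
OR_MH = (96.5203 + 22.8998 + 18.3627) / (11.1818 + 9.3276 + 9.0164) = 137.7827 / 29.5258 = 4.66651

4.67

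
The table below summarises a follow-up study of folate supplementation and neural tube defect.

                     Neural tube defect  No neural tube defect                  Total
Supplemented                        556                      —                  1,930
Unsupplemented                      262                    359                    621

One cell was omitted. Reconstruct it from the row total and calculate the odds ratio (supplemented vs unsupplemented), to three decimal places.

The missing cell is in the exposed row: 1930 − 556 = 1374.
So a = 556, b = 1374, c = 262, d = 359.
OR = (a·d)/(b·c) = (556 × 359) / (1374 × 262) = 199604 / 359988 = 0.55447

0.554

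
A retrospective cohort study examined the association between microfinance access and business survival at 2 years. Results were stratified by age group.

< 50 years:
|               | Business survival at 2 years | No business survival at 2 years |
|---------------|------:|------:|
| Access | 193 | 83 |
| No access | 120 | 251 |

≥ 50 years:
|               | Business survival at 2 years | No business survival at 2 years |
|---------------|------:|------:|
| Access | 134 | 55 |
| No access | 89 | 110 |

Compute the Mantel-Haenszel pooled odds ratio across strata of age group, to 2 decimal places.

4.03

OR_MH = Σ(aᵢdᵢ/nᵢ) / Σ(bᵢcᵢ/nᵢ), where nᵢ is the stratum total.
Stratum 1 (< 50 years): n = 647; a·d/n = 193·251/647 = 74.8733; b·c/n = 83·120/647 = 15.3941
Stratum 2 (≥ 50 years): n = 388; a·d/n = 134·110/388 = 37.9897; b·c/n = 55·89/388 = 12.6160
OR_MH = (74.8733 + 37.9897) / (15.3941 + 12.6160) = 112.8630 / 28.0101 = 4.02937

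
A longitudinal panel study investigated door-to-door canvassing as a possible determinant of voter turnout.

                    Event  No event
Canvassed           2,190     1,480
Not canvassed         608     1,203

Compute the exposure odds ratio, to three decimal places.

Cells: a = 2190, b = 1480, c = 608, d = 1203.
OR = (a·d)/(b·c) = (2190 × 1203) / (1480 × 608) = 2634570 / 899840 = 2.92782
The odds of voter turnout are about 2.93 times as high in the canvassed group.

2.928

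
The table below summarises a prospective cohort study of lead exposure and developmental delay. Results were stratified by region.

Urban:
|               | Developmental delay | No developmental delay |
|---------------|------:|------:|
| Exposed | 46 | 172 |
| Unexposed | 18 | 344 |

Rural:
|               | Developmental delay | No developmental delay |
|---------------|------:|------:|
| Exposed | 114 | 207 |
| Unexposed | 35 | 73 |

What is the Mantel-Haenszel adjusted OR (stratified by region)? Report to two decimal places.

2.10

OR_MH = Σ(aᵢdᵢ/nᵢ) / Σ(bᵢcᵢ/nᵢ), where nᵢ is the stratum total.
Stratum 1 (Urban): n = 580; a·d/n = 46·344/580 = 27.2828; b·c/n = 172·18/580 = 5.3379
Stratum 2 (Rural): n = 429; a·d/n = 114·73/429 = 19.3986; b·c/n = 207·35/429 = 16.8881
OR_MH = (27.2828 + 19.3986) / (5.3379 + 16.8881) = 46.6814 / 22.2260 = 2.10030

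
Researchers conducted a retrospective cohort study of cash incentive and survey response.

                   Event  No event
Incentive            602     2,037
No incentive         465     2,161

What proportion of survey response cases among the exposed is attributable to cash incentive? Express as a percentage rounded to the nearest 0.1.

Cells: a = 602, b = 2037, c = 465, d = 2161.
Risk in exposed = 602/2639 = 0.22812; risk in unexposed = 465/2626 = 0.17708.
RR = 0.22812/0.17708 = 1.28825
AR% = (RR − 1)/RR × 100 = (1.28825 − 1)/1.28825 × 100 = 22.3751%

22.4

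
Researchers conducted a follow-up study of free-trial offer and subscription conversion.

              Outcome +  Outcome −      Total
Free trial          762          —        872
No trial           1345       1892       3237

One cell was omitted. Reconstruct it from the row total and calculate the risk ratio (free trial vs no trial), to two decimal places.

2.10

The missing cell is in the exposed row: 872 − 762 = 110.
So a = 762, b = 110, c = 1345, d = 1892.
RR = [a/(a+b)] / [c/(c+d)] = (762/872) / (1345/3237) = 0.87385/0.41551 = 2.10310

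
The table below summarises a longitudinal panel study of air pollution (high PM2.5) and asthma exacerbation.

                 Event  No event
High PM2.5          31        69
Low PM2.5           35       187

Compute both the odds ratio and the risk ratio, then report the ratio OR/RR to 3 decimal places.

1.221

Cells: a = 31, b = 69, c = 35, d = 187.
OR = (31·187)/(69·35) = 5797/2415 = 2.40041
Risk in exposed = 31/100 = 0.31000; risk in unexposed = 35/222 = 0.15766; RR = 1.96629
OR/RR = 2.40041 / 1.96629 = 1.22079
The outcome is not rare, so the OR lies further from 1 than the RR.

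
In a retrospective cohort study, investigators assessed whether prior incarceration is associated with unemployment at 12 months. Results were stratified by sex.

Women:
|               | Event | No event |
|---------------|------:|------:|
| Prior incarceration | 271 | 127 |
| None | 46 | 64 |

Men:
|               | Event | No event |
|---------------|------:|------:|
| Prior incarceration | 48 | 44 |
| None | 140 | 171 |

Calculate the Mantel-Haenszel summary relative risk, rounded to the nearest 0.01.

1.41

RR_MH = Σ(aᵢ·n₀ᵢ/nᵢ) / Σ(cᵢ·n₁ᵢ/nᵢ), with n₁ᵢ = aᵢ+bᵢ (exposed), n₀ᵢ = cᵢ+dᵢ (unexposed), nᵢ = n₁ᵢ+n₀ᵢ.
Stratum 1 (Women): n₁ = 398, n₀ = 110, n = 508; a·n₀/n = 271·110/508 = 58.6811; c·n₁/n = 46·398/508 = 36.0394
Stratum 2 (Men): n₁ = 92, n₀ = 311, n = 403; a·n₀/n = 48·311/403 = 37.0422; c·n₁/n = 140·92/403 = 31.9603
RR_MH = (58.6811 + 37.0422) / (36.0394 + 31.9603) = 95.7233 / 67.9997 = 1.40770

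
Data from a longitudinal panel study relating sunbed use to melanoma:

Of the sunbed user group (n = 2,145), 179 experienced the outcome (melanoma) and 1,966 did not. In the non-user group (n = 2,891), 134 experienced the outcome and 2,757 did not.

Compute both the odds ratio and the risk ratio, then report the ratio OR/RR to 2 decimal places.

1.04

From the description: a = 179, b = 1966, c = 134, d = 2757.
OR = (179·2757)/(1966·134) = 493503/263444 = 1.87327
Risk in exposed = 179/2145 = 0.08345; risk in unexposed = 134/2891 = 0.04635; RR = 1.80040
OR/RR = 1.87327 / 1.80040 = 1.04048
The outcome is rare in both groups, so OR ≈ RR (ratio near 1).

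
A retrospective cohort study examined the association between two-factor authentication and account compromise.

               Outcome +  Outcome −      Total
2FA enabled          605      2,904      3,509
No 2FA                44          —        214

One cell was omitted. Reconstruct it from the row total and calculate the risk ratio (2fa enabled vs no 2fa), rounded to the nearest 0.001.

0.839

The missing cell is in the unexposed row: 214 − 44 = 170.
So a = 605, b = 2904, c = 44, d = 170.
RR = [a/(a+b)] / [c/(c+d)] = (605/3509) / (44/214) = 0.17241/0.20561 = 0.83856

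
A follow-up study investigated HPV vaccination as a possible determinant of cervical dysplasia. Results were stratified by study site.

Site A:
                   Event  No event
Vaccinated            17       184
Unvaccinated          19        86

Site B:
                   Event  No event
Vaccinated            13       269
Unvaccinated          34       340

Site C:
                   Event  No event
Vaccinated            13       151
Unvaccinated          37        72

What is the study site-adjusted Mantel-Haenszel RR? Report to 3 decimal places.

RR_MH = Σ(aᵢ·n₀ᵢ/nᵢ) / Σ(cᵢ·n₁ᵢ/nᵢ), with n₁ᵢ = aᵢ+bᵢ (exposed), n₀ᵢ = cᵢ+dᵢ (unexposed), nᵢ = n₁ᵢ+n₀ᵢ.
Stratum 1 (Site A): n₁ = 201, n₀ = 105, n = 306; a·n₀/n = 17·105/306 = 5.8333; c·n₁/n = 19·201/306 = 12.4804
Stratum 2 (Site B): n₁ = 282, n₀ = 374, n = 656; a·n₀/n = 13·374/656 = 7.4116; c·n₁/n = 34·282/656 = 14.6159
Stratum 3 (Site C): n₁ = 164, n₀ = 109, n = 273; a·n₀/n = 13·109/273 = 5.1905; c·n₁/n = 37·164/273 = 22.2271
RR_MH = (5.8333 + 7.4116 + 5.1905) / (12.4804 + 14.6159 + 22.2271) = 18.4354 / 49.3234 = 0.37377

0.374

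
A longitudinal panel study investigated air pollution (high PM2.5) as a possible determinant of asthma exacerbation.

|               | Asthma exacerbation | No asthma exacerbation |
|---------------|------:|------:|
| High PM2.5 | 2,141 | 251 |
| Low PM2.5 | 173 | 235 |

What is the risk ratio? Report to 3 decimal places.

2.111

Cells: a = 2141, b = 251, c = 173, d = 235.
Risk in exposed = 2141/2392 = 0.89507; risk in unexposed = 173/408 = 0.42402.
RR = 0.89507 / 0.42402 = 2.11091
The risk among the exposed is 2.11 times that among the unexposed.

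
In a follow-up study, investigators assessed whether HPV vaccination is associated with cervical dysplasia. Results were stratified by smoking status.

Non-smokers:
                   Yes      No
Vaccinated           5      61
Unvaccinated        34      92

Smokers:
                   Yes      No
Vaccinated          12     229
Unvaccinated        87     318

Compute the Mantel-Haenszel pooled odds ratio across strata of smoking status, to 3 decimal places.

OR_MH = Σ(aᵢdᵢ/nᵢ) / Σ(bᵢcᵢ/nᵢ), where nᵢ is the stratum total.
Stratum 1 (Non-smokers): n = 192; a·d/n = 5·92/192 = 2.3958; b·c/n = 61·34/192 = 10.8021
Stratum 2 (Smokers): n = 646; a·d/n = 12·318/646 = 5.9071; b·c/n = 229·87/646 = 30.8406
OR_MH = (2.3958 + 5.9071) / (10.8021 + 30.8406) = 8.3030 / 41.6426 = 0.19939

0.199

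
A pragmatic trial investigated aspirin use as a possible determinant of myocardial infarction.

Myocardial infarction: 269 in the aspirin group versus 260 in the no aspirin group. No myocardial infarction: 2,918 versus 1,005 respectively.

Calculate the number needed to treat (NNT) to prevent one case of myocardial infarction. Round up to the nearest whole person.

9

Risk in treated group = 269/3187 = 0.08441; risk in control = 260/1265 = 0.20553.
Absolute risk reduction = 0.20553 − 0.08441 = 0.12113
NNT = 1 / ARR = 1 / 0.12113 = 8.256 → round up → 9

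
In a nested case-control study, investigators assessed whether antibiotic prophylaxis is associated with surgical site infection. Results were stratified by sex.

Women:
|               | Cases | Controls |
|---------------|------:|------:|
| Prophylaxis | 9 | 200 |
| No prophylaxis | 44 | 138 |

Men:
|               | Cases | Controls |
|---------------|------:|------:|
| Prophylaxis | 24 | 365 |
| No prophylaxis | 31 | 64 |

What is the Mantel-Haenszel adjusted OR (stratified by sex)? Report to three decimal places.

0.138

OR_MH = Σ(aᵢdᵢ/nᵢ) / Σ(bᵢcᵢ/nᵢ), where nᵢ is the stratum total.
Stratum 1 (Women): n = 391; a·d/n = 9·138/391 = 3.1765; b·c/n = 200·44/391 = 22.5064
Stratum 2 (Men): n = 484; a·d/n = 24·64/484 = 3.1736; b·c/n = 365·31/484 = 23.3781
OR_MH = (3.1765 + 3.1736) / (22.5064 + 23.3781) = 6.3500 / 45.8845 = 0.13839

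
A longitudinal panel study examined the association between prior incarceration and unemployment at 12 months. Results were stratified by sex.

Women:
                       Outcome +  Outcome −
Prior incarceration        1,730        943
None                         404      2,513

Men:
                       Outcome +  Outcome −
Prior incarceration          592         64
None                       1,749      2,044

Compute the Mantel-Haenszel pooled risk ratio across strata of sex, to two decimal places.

RR_MH = Σ(aᵢ·n₀ᵢ/nᵢ) / Σ(cᵢ·n₁ᵢ/nᵢ), with n₁ᵢ = aᵢ+bᵢ (exposed), n₀ᵢ = cᵢ+dᵢ (unexposed), nᵢ = n₁ᵢ+n₀ᵢ.
Stratum 1 (Women): n₁ = 2673, n₀ = 2917, n = 5590; a·n₀/n = 1730·2917/5590 = 902.7567; c·n₁/n = 404·2673/5590 = 193.1828
Stratum 2 (Men): n₁ = 656, n₀ = 3793, n = 4449; a·n₀/n = 592·3793/4449 = 504.7103; c·n₁/n = 1749·656/4449 = 257.8881
RR_MH = (902.7567 + 504.7103) / (193.1828 + 257.8881) = 1407.4670 / 451.0709 = 3.12028

3.12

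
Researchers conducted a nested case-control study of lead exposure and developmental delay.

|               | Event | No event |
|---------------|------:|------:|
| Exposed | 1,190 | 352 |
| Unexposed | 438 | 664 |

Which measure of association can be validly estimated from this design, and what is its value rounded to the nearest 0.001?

Cells: a = 1190, b = 352, c = 438, d = 664.
This is a nested case-control study: participants were sampled on outcome status, so risks in the source population cannot be estimated directly — relative risk is not valid here. The odds ratio is the appropriate measure.
OR = (a·d)/(b·c) = (1190 × 664) / (352 × 438) = 790160 / 154176 = 5.12505

5.125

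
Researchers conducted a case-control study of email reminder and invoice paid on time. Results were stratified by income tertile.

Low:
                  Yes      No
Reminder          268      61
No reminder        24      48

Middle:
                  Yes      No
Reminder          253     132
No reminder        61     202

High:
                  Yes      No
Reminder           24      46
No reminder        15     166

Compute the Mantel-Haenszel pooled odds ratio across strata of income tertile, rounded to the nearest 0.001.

OR_MH = Σ(aᵢdᵢ/nᵢ) / Σ(bᵢcᵢ/nᵢ), where nᵢ is the stratum total.
Stratum 1 (Low): n = 401; a·d/n = 268·48/401 = 32.0798; b·c/n = 61·24/401 = 3.6509
Stratum 2 (Middle): n = 648; a·d/n = 253·202/648 = 78.8673; b·c/n = 132·61/648 = 12.4259
Stratum 3 (High): n = 251; a·d/n = 24·166/251 = 15.8725; b·c/n = 46·15/251 = 2.7490
OR_MH = (32.0798 + 78.8673 + 15.8725) / (3.6509 + 12.4259 + 2.7490) = 126.8196 / 18.8258 = 6.73648

6.736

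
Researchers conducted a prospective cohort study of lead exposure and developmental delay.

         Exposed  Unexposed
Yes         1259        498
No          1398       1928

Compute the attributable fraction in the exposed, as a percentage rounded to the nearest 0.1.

Reading the table with exposure as columns: a = 1259 (Exposed, case), b = 1398 (Exposed, non-case), c = 498 (Unexposed, case), d = 1928.
Risk in exposed = 1259/2657 = 0.47384; risk in unexposed = 498/2426 = 0.20528.
RR = 0.47384/0.20528 = 2.30832
AR% = (RR − 1)/RR × 100 = (2.30832 − 1)/2.30832 × 100 = 56.6784%

56.7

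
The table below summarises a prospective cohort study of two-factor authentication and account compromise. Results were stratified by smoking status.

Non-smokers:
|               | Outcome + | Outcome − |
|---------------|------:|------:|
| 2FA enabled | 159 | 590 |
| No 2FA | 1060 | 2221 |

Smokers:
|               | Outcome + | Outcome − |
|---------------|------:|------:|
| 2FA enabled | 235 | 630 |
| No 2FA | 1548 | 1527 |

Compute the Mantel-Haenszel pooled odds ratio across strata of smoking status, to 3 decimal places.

OR_MH = Σ(aᵢdᵢ/nᵢ) / Σ(bᵢcᵢ/nᵢ), where nᵢ is the stratum total.
Stratum 1 (Non-smokers): n = 4030; a·d/n = 159·2221/4030 = 87.6275; b·c/n = 590·1060/4030 = 155.1861
Stratum 2 (Smokers): n = 3940; a·d/n = 235·1527/3940 = 91.0774; b·c/n = 630·1548/3940 = 247.5228
OR_MH = (87.6275 + 91.0774) / (155.1861 + 247.5228) = 178.7050 / 402.7089 = 0.44376

0.444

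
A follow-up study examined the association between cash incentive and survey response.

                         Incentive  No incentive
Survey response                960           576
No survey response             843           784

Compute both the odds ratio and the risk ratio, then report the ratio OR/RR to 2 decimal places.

Reading the table with exposure as columns: a = 960 (Incentive, case), b = 843 (Incentive, non-case), c = 576 (No incentive, case), d = 784.
OR = (960·784)/(843·576) = 752640/485568 = 1.55002
Risk in exposed = 960/1803 = 0.53245; risk in unexposed = 576/1360 = 0.42353; RR = 1.25716
OR/RR = 1.55002 / 1.25716 = 1.23295
The outcome is not rare, so the OR lies further from 1 than the RR.

1.23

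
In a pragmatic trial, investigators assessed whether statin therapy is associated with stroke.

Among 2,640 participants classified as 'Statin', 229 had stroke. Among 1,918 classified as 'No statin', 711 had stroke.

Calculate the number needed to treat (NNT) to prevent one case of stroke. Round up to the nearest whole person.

Risk in treated group = 229/2640 = 0.08674; risk in control = 711/1918 = 0.37070.
Absolute risk reduction = 0.37070 − 0.08674 = 0.28396
NNT = 1 / ARR = 1 / 0.28396 = 3.522 → round up → 4

4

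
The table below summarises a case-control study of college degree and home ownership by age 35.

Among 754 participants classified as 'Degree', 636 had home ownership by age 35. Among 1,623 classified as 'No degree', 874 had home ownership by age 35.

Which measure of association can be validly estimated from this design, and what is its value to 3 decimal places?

From the description: a = 636, b = 118, c = 874, d = 749.
This is a case-control study: participants were sampled on outcome status, so risks in the source population cannot be estimated directly — relative risk is not valid here. The odds ratio is the appropriate measure.
OR = (a·d)/(b·c) = (636 × 749) / (118 × 874) = 476364 / 103132 = 4.61897

4.619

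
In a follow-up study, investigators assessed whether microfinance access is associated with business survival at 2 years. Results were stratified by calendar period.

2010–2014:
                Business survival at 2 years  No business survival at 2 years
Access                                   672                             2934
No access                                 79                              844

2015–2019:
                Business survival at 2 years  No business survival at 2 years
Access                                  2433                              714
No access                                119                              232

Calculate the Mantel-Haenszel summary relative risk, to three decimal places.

2.242

RR_MH = Σ(aᵢ·n₀ᵢ/nᵢ) / Σ(cᵢ·n₁ᵢ/nᵢ), with n₁ᵢ = aᵢ+bᵢ (exposed), n₀ᵢ = cᵢ+dᵢ (unexposed), nᵢ = n₁ᵢ+n₀ᵢ.
Stratum 1 (2010–2014): n₁ = 3606, n₀ = 923, n = 4529; a·n₀/n = 672·923/4529 = 136.9521; c·n₁/n = 79·3606/4529 = 62.9000
Stratum 2 (2015–2019): n₁ = 3147, n₀ = 351, n = 3498; a·n₀/n = 2433·351/3498 = 244.1346; c·n₁/n = 119·3147/3498 = 107.0592
RR_MH = (136.9521 + 244.1346) / (62.9000 + 107.0592) = 381.0867 / 169.9592 = 2.24223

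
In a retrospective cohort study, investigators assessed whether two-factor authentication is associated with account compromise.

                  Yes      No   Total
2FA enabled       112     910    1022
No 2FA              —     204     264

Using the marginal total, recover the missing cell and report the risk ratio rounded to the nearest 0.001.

The missing cell is in the unexposed row: 264 − 204 = 60.
So a = 112, b = 910, c = 60, d = 204.
RR = [a/(a+b)] / [c/(c+d)] = (112/1022) / (60/264) = 0.10959/0.22727 = 0.48219

0.482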